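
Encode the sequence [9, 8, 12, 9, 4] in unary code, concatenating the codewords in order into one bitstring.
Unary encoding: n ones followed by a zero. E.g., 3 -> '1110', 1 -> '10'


Encode each number as n ones followed by a terminating 0:
  9 -> 1111111110 (10 bits)
  8 -> 111111110 (9 bits)
  12 -> 1111111111110 (13 bits)
  9 -> 1111111110 (10 bits)
  4 -> 11110 (5 bits)
Total length = 10 + 9 + 13 + 10 + 5 = 47 bits.

Unary([9, 8, 12, 9, 4]) = 11111111101111111101111111111110111111111011110 (47 bits)


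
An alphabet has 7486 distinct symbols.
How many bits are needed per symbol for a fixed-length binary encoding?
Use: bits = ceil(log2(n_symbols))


log2(7486) = 12.87
Bracket: 2^12 = 4096 < 7486 <= 2^13 = 8192
So ceil(log2(7486)) = 13

bits = ceil(log2(7486)) = ceil(12.87) = 13 bits


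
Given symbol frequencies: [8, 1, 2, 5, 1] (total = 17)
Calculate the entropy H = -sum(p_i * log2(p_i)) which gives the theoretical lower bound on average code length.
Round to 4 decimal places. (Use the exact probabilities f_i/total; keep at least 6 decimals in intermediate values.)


Per-symbol terms -p_i * log2(p_i) with p_i = f_i/17:
  p = 8/17 = 0.470588: log2(p) = -1.087463, -p*log2(p) = 0.511747
  p = 1/17 = 0.058824: log2(p) = -4.087463, -p*log2(p) = 0.240439
  p = 2/17 = 0.117647: log2(p) = -3.087463, -p*log2(p) = 0.363231
  p = 5/17 = 0.294118: log2(p) = -1.765535, -p*log2(p) = 0.519275
  p = 1/17 = 0.058824: log2(p) = -4.087463, -p*log2(p) = 0.240439
H = 0.511747 + 0.240439 + 0.363231 + 0.519275 + 0.240439 = 1.875131

H = 1.8751 bits/symbol


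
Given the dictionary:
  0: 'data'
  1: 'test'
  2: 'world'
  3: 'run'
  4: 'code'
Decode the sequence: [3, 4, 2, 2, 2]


Look up each index in the dictionary:
  3 -> 'run'
  4 -> 'code'
  2 -> 'world'
  2 -> 'world'
  2 -> 'world'

Decoded: "run code world world world"


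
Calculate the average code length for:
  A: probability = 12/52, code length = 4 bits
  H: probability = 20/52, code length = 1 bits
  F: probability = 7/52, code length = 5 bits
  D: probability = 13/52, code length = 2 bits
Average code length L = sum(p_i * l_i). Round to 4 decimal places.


Weighted contributions p_i * l_i:
  A: (12/52) * 4 = 48/52
  H: (20/52) * 1 = 20/52
  F: (7/52) * 5 = 35/52
  D: (13/52) * 2 = 26/52
Sum = (48 + 20 + 35 + 26)/52 = 129/52

L = 129/52 = 2.4808 bits/symbol


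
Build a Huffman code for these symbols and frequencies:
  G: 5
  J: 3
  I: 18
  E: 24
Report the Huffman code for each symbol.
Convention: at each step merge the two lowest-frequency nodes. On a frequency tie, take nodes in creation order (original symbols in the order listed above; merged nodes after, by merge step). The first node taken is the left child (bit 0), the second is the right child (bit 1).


Huffman tree construction:
Step 1: Merge J(3) + G(5) = 8
Step 2: Merge (J+G)(8) + I(18) = 26
Step 3: Merge E(24) + ((J+G)+I)(26) = 50
Read each symbol's code off the tree from the root (left child = 0, right child = 1).

Codes:
  G: 101 (length 3)
  J: 100 (length 3)
  I: 11 (length 2)
  E: 0 (length 1)
Average code length: 84/50 = 1.6800 bits/symbol


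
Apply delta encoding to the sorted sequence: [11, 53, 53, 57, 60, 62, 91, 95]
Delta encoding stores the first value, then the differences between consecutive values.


First value: 11
Deltas:
  53 - 11 = 42
  53 - 53 = 0
  57 - 53 = 4
  60 - 57 = 3
  62 - 60 = 2
  91 - 62 = 29
  95 - 91 = 4


Delta encoded: [11, 42, 0, 4, 3, 2, 29, 4]


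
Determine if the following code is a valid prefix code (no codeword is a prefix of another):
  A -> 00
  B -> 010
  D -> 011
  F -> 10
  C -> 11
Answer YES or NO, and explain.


Checking each pair (does one codeword prefix another?):
  A='00' vs B='010': no prefix
  A='00' vs D='011': no prefix
  A='00' vs F='10': no prefix
  A='00' vs C='11': no prefix
  B='010' vs A='00': no prefix
  B='010' vs D='011': no prefix
  B='010' vs F='10': no prefix
  B='010' vs C='11': no prefix
  D='011' vs A='00': no prefix
  D='011' vs B='010': no prefix
  D='011' vs F='10': no prefix
  D='011' vs C='11': no prefix
  F='10' vs A='00': no prefix
  F='10' vs B='010': no prefix
  F='10' vs D='011': no prefix
  F='10' vs C='11': no prefix
  C='11' vs A='00': no prefix
  C='11' vs B='010': no prefix
  C='11' vs D='011': no prefix
  C='11' vs F='10': no prefix
No violation found over all pairs.

YES -- this is a valid prefix code. No codeword is a prefix of any other codeword.


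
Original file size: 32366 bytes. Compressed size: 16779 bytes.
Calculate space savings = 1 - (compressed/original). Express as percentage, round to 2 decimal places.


ratio = compressed/original = 16779/32366 = 0.518414
savings = 1 - ratio = 1 - 0.518414 = 0.481586
as a percentage: 0.481586 * 100 = 48.16%

Space savings = 1 - 16779/32366 = 48.16%


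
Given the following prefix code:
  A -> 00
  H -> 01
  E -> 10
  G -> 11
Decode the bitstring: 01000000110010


Decoding step by step:
Bits 01 -> H
Bits 00 -> A
Bits 00 -> A
Bits 00 -> A
Bits 11 -> G
Bits 00 -> A
Bits 10 -> E


Decoded message: HAAAGAE


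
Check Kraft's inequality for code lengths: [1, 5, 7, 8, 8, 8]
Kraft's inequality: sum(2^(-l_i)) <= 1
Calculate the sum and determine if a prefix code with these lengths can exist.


Sum = 2^(-1) + 2^(-5) + 2^(-7) + 2^(-8) + 2^(-8) + 2^(-8)
    = 0.5 + 0.03125 + 0.0078125 + 0.00390625 + 0.00390625 + 0.00390625
    = 141/256 = 0.55078125
Since 0.55078125 <= 1, Kraft's inequality IS satisfied.
A prefix code with these lengths CAN exist.

Kraft sum = 0.55078125. Satisfied.


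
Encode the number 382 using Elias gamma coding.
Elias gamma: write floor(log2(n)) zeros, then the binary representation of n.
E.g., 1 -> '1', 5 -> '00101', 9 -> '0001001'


num_bits = floor(log2(382)) + 1 = 9
leading_zeros = num_bits - 1 = 8
binary(382) = 101111110

Elias gamma(382) = '00000000' + '101111110' = 00000000101111110 (17 bits)


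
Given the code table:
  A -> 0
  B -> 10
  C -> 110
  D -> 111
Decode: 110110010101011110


Decoding:
110 -> C
110 -> C
0 -> A
10 -> B
10 -> B
10 -> B
111 -> D
10 -> B


Result: CCABBBDB


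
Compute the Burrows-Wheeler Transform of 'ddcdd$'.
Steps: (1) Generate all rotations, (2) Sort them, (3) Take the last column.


Rotations (sorted):
  0: $ddcdd -> last char: d
  1: cdd$dd -> last char: d
  2: d$ddcd -> last char: d
  3: dcdd$d -> last char: d
  4: dd$ddc -> last char: c
  5: ddcdd$ -> last char: $


BWT = ddddc$


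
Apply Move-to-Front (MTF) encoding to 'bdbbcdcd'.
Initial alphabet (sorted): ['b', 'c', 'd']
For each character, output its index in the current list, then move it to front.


MTF encoding:
'b': index 0 in ['b', 'c', 'd'] -> ['b', 'c', 'd']
'd': index 2 in ['b', 'c', 'd'] -> ['d', 'b', 'c']
'b': index 1 in ['d', 'b', 'c'] -> ['b', 'd', 'c']
'b': index 0 in ['b', 'd', 'c'] -> ['b', 'd', 'c']
'c': index 2 in ['b', 'd', 'c'] -> ['c', 'b', 'd']
'd': index 2 in ['c', 'b', 'd'] -> ['d', 'c', 'b']
'c': index 1 in ['d', 'c', 'b'] -> ['c', 'd', 'b']
'd': index 1 in ['c', 'd', 'b'] -> ['d', 'c', 'b']


Output: [0, 2, 1, 0, 2, 2, 1, 1]


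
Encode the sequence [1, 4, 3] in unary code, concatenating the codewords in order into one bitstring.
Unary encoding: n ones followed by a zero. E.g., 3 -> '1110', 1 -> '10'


Encode each number as n ones followed by a terminating 0:
  1 -> 10 (2 bits)
  4 -> 11110 (5 bits)
  3 -> 1110 (4 bits)
Total length = 2 + 5 + 4 = 11 bits.

Unary([1, 4, 3]) = 10111101110 (11 bits)


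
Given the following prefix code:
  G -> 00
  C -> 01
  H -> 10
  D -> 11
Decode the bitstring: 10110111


Decoding step by step:
Bits 10 -> H
Bits 11 -> D
Bits 01 -> C
Bits 11 -> D


Decoded message: HDCD


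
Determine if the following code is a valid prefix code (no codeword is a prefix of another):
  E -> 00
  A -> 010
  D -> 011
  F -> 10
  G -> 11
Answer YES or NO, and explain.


Checking each pair (does one codeword prefix another?):
  E='00' vs A='010': no prefix
  E='00' vs D='011': no prefix
  E='00' vs F='10': no prefix
  E='00' vs G='11': no prefix
  A='010' vs E='00': no prefix
  A='010' vs D='011': no prefix
  A='010' vs F='10': no prefix
  A='010' vs G='11': no prefix
  D='011' vs E='00': no prefix
  D='011' vs A='010': no prefix
  D='011' vs F='10': no prefix
  D='011' vs G='11': no prefix
  F='10' vs E='00': no prefix
  F='10' vs A='010': no prefix
  F='10' vs D='011': no prefix
  F='10' vs G='11': no prefix
  G='11' vs E='00': no prefix
  G='11' vs A='010': no prefix
  G='11' vs D='011': no prefix
  G='11' vs F='10': no prefix
No violation found over all pairs.

YES -- this is a valid prefix code. No codeword is a prefix of any other codeword.


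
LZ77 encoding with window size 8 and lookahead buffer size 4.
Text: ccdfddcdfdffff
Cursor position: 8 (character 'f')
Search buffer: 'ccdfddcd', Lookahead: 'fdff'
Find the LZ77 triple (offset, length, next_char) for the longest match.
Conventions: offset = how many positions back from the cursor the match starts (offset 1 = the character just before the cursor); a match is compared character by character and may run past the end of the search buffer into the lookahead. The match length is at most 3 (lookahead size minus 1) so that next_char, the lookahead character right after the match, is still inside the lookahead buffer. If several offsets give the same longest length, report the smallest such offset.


Try each offset into the search buffer:
  offset=1 (pos 7, char 'd'): match length 0
  offset=2 (pos 6, char 'c'): match length 0
  offset=3 (pos 5, char 'd'): match length 0
  offset=4 (pos 4, char 'd'): match length 0
  offset=5 (pos 3, char 'f'): match length 2
  offset=6 (pos 2, char 'd'): match length 0
  offset=7 (pos 1, char 'c'): match length 0
  offset=8 (pos 0, char 'c'): match length 0
Longest match has length 2 at offset 5.
next_char = character at position 8 + 2 = 10 -> 'f'

Best match: offset=5, length=2 (matching 'fd' starting at position 3)
LZ77 triple: (5, 2, 'f')


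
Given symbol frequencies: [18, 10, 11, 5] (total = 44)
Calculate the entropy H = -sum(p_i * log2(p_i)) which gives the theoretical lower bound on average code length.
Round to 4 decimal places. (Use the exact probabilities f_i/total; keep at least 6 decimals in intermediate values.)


Per-symbol terms -p_i * log2(p_i) with p_i = f_i/44:
  p = 18/44 = 0.409091: log2(p) = -1.289507, -p*log2(p) = 0.527525
  p = 10/44 = 0.227273: log2(p) = -2.137504, -p*log2(p) = 0.485796
  p = 11/44 = 0.250000: log2(p) = -2.000000, -p*log2(p) = 0.500000
  p = 5/44 = 0.113636: log2(p) = -3.137504, -p*log2(p) = 0.356534
H = 0.527525 + 0.485796 + 0.500000 + 0.356534 = 1.869855

H = 1.8699 bits/symbol


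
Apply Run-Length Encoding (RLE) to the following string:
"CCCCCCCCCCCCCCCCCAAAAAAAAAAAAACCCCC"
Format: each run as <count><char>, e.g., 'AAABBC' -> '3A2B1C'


Scanning runs left to right:
  i=0: run of 'C' x 17 -> '17C'
  i=17: run of 'A' x 13 -> '13A'
  i=30: run of 'C' x 5 -> '5C'

RLE = 17C13A5C


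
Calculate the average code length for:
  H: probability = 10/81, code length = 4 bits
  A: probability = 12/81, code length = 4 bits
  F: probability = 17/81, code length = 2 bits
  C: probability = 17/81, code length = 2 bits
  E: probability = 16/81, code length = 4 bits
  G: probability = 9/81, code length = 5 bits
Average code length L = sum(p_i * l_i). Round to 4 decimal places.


Weighted contributions p_i * l_i:
  H: (10/81) * 4 = 40/81
  A: (12/81) * 4 = 48/81
  F: (17/81) * 2 = 34/81
  C: (17/81) * 2 = 34/81
  E: (16/81) * 4 = 64/81
  G: (9/81) * 5 = 45/81
Sum = (40 + 48 + 34 + 34 + 64 + 45)/81 = 265/81

L = 265/81 = 3.2716 bits/symbol


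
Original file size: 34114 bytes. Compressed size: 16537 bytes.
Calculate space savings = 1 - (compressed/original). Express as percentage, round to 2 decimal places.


ratio = compressed/original = 16537/34114 = 0.484757
savings = 1 - ratio = 1 - 0.484757 = 0.515243
as a percentage: 0.515243 * 100 = 51.52%

Space savings = 1 - 16537/34114 = 51.52%


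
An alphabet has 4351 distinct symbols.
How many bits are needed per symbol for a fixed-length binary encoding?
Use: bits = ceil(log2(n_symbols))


log2(4351) = 12.0871
Bracket: 2^12 = 4096 < 4351 <= 2^13 = 8192
So ceil(log2(4351)) = 13

bits = ceil(log2(4351)) = ceil(12.0871) = 13 bits


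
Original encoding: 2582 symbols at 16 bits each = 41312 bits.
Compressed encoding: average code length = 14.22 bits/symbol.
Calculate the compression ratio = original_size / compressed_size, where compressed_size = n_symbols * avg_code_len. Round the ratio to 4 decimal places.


original_size = n_symbols * orig_bits = 2582 * 16 = 41312 bits
compressed_size = n_symbols * avg_code_len = 2582 * 14.22 = 36716.04 bits
ratio = original_size / compressed_size = 41312 / 36716.04 = 1.1252

Compression ratio = 1.1252


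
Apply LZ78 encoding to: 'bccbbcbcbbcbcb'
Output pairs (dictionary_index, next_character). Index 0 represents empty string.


LZ78 encoding steps:
Dictionary: {0: ''}
Step 1: w='' (idx 0), next='b' -> output (0, 'b'), add 'b' as idx 1
Step 2: w='' (idx 0), next='c' -> output (0, 'c'), add 'c' as idx 2
Step 3: w='c' (idx 2), next='b' -> output (2, 'b'), add 'cb' as idx 3
Step 4: w='b' (idx 1), next='c' -> output (1, 'c'), add 'bc' as idx 4
Step 5: w='bc' (idx 4), next='b' -> output (4, 'b'), add 'bcb' as idx 5
Step 6: w='bcb' (idx 5), next='c' -> output (5, 'c'), add 'bcbc' as idx 6
Step 7: w='b' (idx 1), end of input -> output (1, '')


Encoded: [(0, 'b'), (0, 'c'), (2, 'b'), (1, 'c'), (4, 'b'), (5, 'c'), (1, '')]


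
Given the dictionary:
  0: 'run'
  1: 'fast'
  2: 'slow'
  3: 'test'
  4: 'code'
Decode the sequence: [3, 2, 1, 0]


Look up each index in the dictionary:
  3 -> 'test'
  2 -> 'slow'
  1 -> 'fast'
  0 -> 'run'

Decoded: "test slow fast run"


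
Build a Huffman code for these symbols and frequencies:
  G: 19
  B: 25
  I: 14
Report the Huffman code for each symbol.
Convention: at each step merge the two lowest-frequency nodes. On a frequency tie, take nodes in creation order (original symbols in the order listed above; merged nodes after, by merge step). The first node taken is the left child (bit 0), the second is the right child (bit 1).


Huffman tree construction:
Step 1: Merge I(14) + G(19) = 33
Step 2: Merge B(25) + (I+G)(33) = 58
Read each symbol's code off the tree from the root (left child = 0, right child = 1).

Codes:
  G: 11 (length 2)
  B: 0 (length 1)
  I: 10 (length 2)
Average code length: 91/58 = 1.5690 bits/symbol


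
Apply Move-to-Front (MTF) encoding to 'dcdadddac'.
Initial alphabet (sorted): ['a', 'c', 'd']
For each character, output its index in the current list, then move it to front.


MTF encoding:
'd': index 2 in ['a', 'c', 'd'] -> ['d', 'a', 'c']
'c': index 2 in ['d', 'a', 'c'] -> ['c', 'd', 'a']
'd': index 1 in ['c', 'd', 'a'] -> ['d', 'c', 'a']
'a': index 2 in ['d', 'c', 'a'] -> ['a', 'd', 'c']
'd': index 1 in ['a', 'd', 'c'] -> ['d', 'a', 'c']
'd': index 0 in ['d', 'a', 'c'] -> ['d', 'a', 'c']
'd': index 0 in ['d', 'a', 'c'] -> ['d', 'a', 'c']
'a': index 1 in ['d', 'a', 'c'] -> ['a', 'd', 'c']
'c': index 2 in ['a', 'd', 'c'] -> ['c', 'a', 'd']


Output: [2, 2, 1, 2, 1, 0, 0, 1, 2]


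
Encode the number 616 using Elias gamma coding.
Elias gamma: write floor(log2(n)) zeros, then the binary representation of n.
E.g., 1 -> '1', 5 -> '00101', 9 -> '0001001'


num_bits = floor(log2(616)) + 1 = 10
leading_zeros = num_bits - 1 = 9
binary(616) = 1001101000

Elias gamma(616) = '000000000' + '1001101000' = 0000000001001101000 (19 bits)


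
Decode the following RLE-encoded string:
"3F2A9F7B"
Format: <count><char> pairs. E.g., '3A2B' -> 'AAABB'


Expanding each <count><char> pair:
  3F -> 'FFF'
  2A -> 'AA'
  9F -> 'FFFFFFFFF'
  7B -> 'BBBBBBB'

Decoded = FFFAAFFFFFFFFFBBBBBBB


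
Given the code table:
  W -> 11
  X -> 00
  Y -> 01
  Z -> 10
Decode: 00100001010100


Decoding:
00 -> X
10 -> Z
00 -> X
01 -> Y
01 -> Y
01 -> Y
00 -> X


Result: XZXYYYX


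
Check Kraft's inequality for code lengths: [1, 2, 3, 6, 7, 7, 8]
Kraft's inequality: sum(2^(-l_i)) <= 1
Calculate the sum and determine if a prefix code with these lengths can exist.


Sum = 2^(-1) + 2^(-2) + 2^(-3) + 2^(-6) + 2^(-7) + 2^(-7) + 2^(-8)
    = 0.5 + 0.25 + 0.125 + 0.015625 + 0.0078125 + 0.0078125 + 0.00390625
    = 233/256 = 0.91015625
Since 0.91015625 <= 1, Kraft's inequality IS satisfied.
A prefix code with these lengths CAN exist.

Kraft sum = 0.91015625. Satisfied.


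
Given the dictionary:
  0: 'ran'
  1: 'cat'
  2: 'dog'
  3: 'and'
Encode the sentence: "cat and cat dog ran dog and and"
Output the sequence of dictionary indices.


Look up each word in the dictionary:
  'cat' -> 1
  'and' -> 3
  'cat' -> 1
  'dog' -> 2
  'ran' -> 0
  'dog' -> 2
  'and' -> 3
  'and' -> 3

Encoded: [1, 3, 1, 2, 0, 2, 3, 3]


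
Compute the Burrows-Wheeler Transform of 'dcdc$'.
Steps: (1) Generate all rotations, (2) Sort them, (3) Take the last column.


Rotations (sorted):
  0: $dcdc -> last char: c
  1: c$dcd -> last char: d
  2: cdc$d -> last char: d
  3: dc$dc -> last char: c
  4: dcdc$ -> last char: $


BWT = cddc$


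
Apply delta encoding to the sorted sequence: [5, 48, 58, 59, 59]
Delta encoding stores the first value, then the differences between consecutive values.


First value: 5
Deltas:
  48 - 5 = 43
  58 - 48 = 10
  59 - 58 = 1
  59 - 59 = 0


Delta encoded: [5, 43, 10, 1, 0]


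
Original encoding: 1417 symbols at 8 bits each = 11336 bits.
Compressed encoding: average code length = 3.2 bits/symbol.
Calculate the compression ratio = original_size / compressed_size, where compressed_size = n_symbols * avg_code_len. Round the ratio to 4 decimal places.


original_size = n_symbols * orig_bits = 1417 * 8 = 11336 bits
compressed_size = n_symbols * avg_code_len = 1417 * 3.2 = 4534.4 bits
ratio = original_size / compressed_size = 11336 / 4534.4 = 2.5

Compression ratio = 2.5


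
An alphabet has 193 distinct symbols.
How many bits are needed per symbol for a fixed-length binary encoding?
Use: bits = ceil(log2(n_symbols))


log2(193) = 7.5925
Bracket: 2^7 = 128 < 193 <= 2^8 = 256
So ceil(log2(193)) = 8

bits = ceil(log2(193)) = ceil(7.5925) = 8 bits


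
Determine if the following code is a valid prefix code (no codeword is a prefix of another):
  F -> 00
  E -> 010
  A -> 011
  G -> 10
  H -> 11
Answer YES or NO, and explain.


Checking each pair (does one codeword prefix another?):
  F='00' vs E='010': no prefix
  F='00' vs A='011': no prefix
  F='00' vs G='10': no prefix
  F='00' vs H='11': no prefix
  E='010' vs F='00': no prefix
  E='010' vs A='011': no prefix
  E='010' vs G='10': no prefix
  E='010' vs H='11': no prefix
  A='011' vs F='00': no prefix
  A='011' vs E='010': no prefix
  A='011' vs G='10': no prefix
  A='011' vs H='11': no prefix
  G='10' vs F='00': no prefix
  G='10' vs E='010': no prefix
  G='10' vs A='011': no prefix
  G='10' vs H='11': no prefix
  H='11' vs F='00': no prefix
  H='11' vs E='010': no prefix
  H='11' vs A='011': no prefix
  H='11' vs G='10': no prefix
No violation found over all pairs.

YES -- this is a valid prefix code. No codeword is a prefix of any other codeword.


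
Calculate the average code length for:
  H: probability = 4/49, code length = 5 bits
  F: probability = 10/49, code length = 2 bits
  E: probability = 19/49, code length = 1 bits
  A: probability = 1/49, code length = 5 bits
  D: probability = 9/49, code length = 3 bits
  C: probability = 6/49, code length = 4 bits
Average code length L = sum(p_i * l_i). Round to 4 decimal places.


Weighted contributions p_i * l_i:
  H: (4/49) * 5 = 20/49
  F: (10/49) * 2 = 20/49
  E: (19/49) * 1 = 19/49
  A: (1/49) * 5 = 5/49
  D: (9/49) * 3 = 27/49
  C: (6/49) * 4 = 24/49
Sum = (20 + 20 + 19 + 5 + 27 + 24)/49 = 115/49

L = 115/49 = 2.3469 bits/symbol


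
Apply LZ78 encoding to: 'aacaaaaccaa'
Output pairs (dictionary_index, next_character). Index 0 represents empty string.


LZ78 encoding steps:
Dictionary: {0: ''}
Step 1: w='' (idx 0), next='a' -> output (0, 'a'), add 'a' as idx 1
Step 2: w='a' (idx 1), next='c' -> output (1, 'c'), add 'ac' as idx 2
Step 3: w='a' (idx 1), next='a' -> output (1, 'a'), add 'aa' as idx 3
Step 4: w='aa' (idx 3), next='c' -> output (3, 'c'), add 'aac' as idx 4
Step 5: w='' (idx 0), next='c' -> output (0, 'c'), add 'c' as idx 5
Step 6: w='aa' (idx 3), end of input -> output (3, '')


Encoded: [(0, 'a'), (1, 'c'), (1, 'a'), (3, 'c'), (0, 'c'), (3, '')]


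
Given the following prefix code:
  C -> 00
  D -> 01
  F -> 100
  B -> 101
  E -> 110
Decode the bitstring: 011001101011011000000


Decoding step by step:
Bits 01 -> D
Bits 100 -> F
Bits 110 -> E
Bits 101 -> B
Bits 101 -> B
Bits 100 -> F
Bits 00 -> C
Bits 00 -> C


Decoded message: DFEBBFCC


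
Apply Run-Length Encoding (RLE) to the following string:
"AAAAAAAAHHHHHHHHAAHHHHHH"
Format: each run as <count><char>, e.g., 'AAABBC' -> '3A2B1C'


Scanning runs left to right:
  i=0: run of 'A' x 8 -> '8A'
  i=8: run of 'H' x 8 -> '8H'
  i=16: run of 'A' x 2 -> '2A'
  i=18: run of 'H' x 6 -> '6H'

RLE = 8A8H2A6H


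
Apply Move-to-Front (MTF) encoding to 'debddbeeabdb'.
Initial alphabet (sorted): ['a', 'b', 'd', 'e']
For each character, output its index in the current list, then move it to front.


MTF encoding:
'd': index 2 in ['a', 'b', 'd', 'e'] -> ['d', 'a', 'b', 'e']
'e': index 3 in ['d', 'a', 'b', 'e'] -> ['e', 'd', 'a', 'b']
'b': index 3 in ['e', 'd', 'a', 'b'] -> ['b', 'e', 'd', 'a']
'd': index 2 in ['b', 'e', 'd', 'a'] -> ['d', 'b', 'e', 'a']
'd': index 0 in ['d', 'b', 'e', 'a'] -> ['d', 'b', 'e', 'a']
'b': index 1 in ['d', 'b', 'e', 'a'] -> ['b', 'd', 'e', 'a']
'e': index 2 in ['b', 'd', 'e', 'a'] -> ['e', 'b', 'd', 'a']
'e': index 0 in ['e', 'b', 'd', 'a'] -> ['e', 'b', 'd', 'a']
'a': index 3 in ['e', 'b', 'd', 'a'] -> ['a', 'e', 'b', 'd']
'b': index 2 in ['a', 'e', 'b', 'd'] -> ['b', 'a', 'e', 'd']
'd': index 3 in ['b', 'a', 'e', 'd'] -> ['d', 'b', 'a', 'e']
'b': index 1 in ['d', 'b', 'a', 'e'] -> ['b', 'd', 'a', 'e']


Output: [2, 3, 3, 2, 0, 1, 2, 0, 3, 2, 3, 1]


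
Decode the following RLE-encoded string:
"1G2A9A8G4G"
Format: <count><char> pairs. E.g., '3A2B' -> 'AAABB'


Expanding each <count><char> pair:
  1G -> 'G'
  2A -> 'AA'
  9A -> 'AAAAAAAAA'
  8G -> 'GGGGGGGG'
  4G -> 'GGGG'

Decoded = GAAAAAAAAAAAGGGGGGGGGGGG


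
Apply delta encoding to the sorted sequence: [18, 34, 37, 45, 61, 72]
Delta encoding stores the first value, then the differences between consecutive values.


First value: 18
Deltas:
  34 - 18 = 16
  37 - 34 = 3
  45 - 37 = 8
  61 - 45 = 16
  72 - 61 = 11


Delta encoded: [18, 16, 3, 8, 16, 11]


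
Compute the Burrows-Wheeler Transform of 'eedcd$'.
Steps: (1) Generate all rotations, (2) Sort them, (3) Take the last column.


Rotations (sorted):
  0: $eedcd -> last char: d
  1: cd$eed -> last char: d
  2: d$eedc -> last char: c
  3: dcd$ee -> last char: e
  4: edcd$e -> last char: e
  5: eedcd$ -> last char: $


BWT = ddcee$


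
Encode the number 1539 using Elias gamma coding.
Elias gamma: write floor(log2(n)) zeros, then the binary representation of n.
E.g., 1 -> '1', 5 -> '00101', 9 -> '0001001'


num_bits = floor(log2(1539)) + 1 = 11
leading_zeros = num_bits - 1 = 10
binary(1539) = 11000000011

Elias gamma(1539) = '0000000000' + '11000000011' = 000000000011000000011 (21 bits)


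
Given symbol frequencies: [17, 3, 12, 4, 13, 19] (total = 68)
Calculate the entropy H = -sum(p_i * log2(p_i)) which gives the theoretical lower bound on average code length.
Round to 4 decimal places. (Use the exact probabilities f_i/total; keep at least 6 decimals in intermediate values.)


Per-symbol terms -p_i * log2(p_i) with p_i = f_i/68:
  p = 17/68 = 0.250000: log2(p) = -2.000000, -p*log2(p) = 0.500000
  p = 3/68 = 0.044118: log2(p) = -4.502500, -p*log2(p) = 0.198640
  p = 12/68 = 0.176471: log2(p) = -2.502500, -p*log2(p) = 0.441618
  p = 4/68 = 0.058824: log2(p) = -4.087463, -p*log2(p) = 0.240439
  p = 13/68 = 0.191176: log2(p) = -2.387023, -p*log2(p) = 0.456343
  p = 19/68 = 0.279412: log2(p) = -1.839535, -p*log2(p) = 0.513988
H = 0.500000 + 0.198640 + 0.441618 + 0.240439 + 0.456343 + 0.513988 = 2.351028

H = 2.351 bits/symbol


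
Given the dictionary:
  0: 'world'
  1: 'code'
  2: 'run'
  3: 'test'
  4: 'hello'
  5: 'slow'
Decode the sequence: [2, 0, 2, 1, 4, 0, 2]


Look up each index in the dictionary:
  2 -> 'run'
  0 -> 'world'
  2 -> 'run'
  1 -> 'code'
  4 -> 'hello'
  0 -> 'world'
  2 -> 'run'

Decoded: "run world run code hello world run"


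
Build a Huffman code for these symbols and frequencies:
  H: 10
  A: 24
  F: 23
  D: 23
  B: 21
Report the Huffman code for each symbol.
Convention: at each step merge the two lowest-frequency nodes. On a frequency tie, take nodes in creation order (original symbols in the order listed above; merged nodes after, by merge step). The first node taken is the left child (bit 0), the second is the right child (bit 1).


Huffman tree construction:
Step 1: Merge H(10) + B(21) = 31
Step 2: Merge F(23) + D(23) = 46
Step 3: Merge A(24) + (H+B)(31) = 55
Step 4: Merge (F+D)(46) + (A+(H+B))(55) = 101
Read each symbol's code off the tree from the root (left child = 0, right child = 1).

Codes:
  H: 110 (length 3)
  A: 10 (length 2)
  F: 00 (length 2)
  D: 01 (length 2)
  B: 111 (length 3)
Average code length: 233/101 = 2.3069 bits/symbol


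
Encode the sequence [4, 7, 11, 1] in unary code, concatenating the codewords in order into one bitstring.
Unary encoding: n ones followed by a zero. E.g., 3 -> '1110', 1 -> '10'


Encode each number as n ones followed by a terminating 0:
  4 -> 11110 (5 bits)
  7 -> 11111110 (8 bits)
  11 -> 111111111110 (12 bits)
  1 -> 10 (2 bits)
Total length = 5 + 8 + 12 + 2 = 27 bits.

Unary([4, 7, 11, 1]) = 111101111111011111111111010 (27 bits)


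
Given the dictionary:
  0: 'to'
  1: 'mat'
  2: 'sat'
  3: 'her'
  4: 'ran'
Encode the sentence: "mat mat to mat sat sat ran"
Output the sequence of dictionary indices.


Look up each word in the dictionary:
  'mat' -> 1
  'mat' -> 1
  'to' -> 0
  'mat' -> 1
  'sat' -> 2
  'sat' -> 2
  'ran' -> 4

Encoded: [1, 1, 0, 1, 2, 2, 4]


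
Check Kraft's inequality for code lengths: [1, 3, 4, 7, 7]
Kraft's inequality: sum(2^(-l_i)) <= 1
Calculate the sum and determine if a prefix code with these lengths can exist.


Sum = 2^(-1) + 2^(-3) + 2^(-4) + 2^(-7) + 2^(-7)
    = 0.5 + 0.125 + 0.0625 + 0.0078125 + 0.0078125
    = 90/128 = 0.703125
Since 0.703125 <= 1, Kraft's inequality IS satisfied.
A prefix code with these lengths CAN exist.

Kraft sum = 0.703125. Satisfied.


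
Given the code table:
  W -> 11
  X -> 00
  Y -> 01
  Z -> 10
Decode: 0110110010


Decoding:
01 -> Y
10 -> Z
11 -> W
00 -> X
10 -> Z


Result: YZWXZ


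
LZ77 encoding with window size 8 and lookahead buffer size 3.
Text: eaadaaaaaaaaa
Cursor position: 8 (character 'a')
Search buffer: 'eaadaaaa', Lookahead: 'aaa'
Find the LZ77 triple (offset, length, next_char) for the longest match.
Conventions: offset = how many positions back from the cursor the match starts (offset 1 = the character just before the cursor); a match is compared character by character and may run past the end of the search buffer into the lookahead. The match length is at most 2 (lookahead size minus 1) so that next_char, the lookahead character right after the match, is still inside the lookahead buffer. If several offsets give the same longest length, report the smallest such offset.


Try each offset into the search buffer:
  offset=1 (pos 7, char 'a'): match length 2
  offset=2 (pos 6, char 'a'): match length 2
  offset=3 (pos 5, char 'a'): match length 2
  offset=4 (pos 4, char 'a'): match length 2
  offset=5 (pos 3, char 'd'): match length 0
  offset=6 (pos 2, char 'a'): match length 1
  offset=7 (pos 1, char 'a'): match length 2
  offset=8 (pos 0, char 'e'): match length 0
Longest match has length 2, found at offsets 1, 2, 3, 4, 7; take the smallest, offset 1.
next_char = character at position 8 + 2 = 10 -> 'a'

Best match: offset=1, length=2 (matching 'aa' starting at position 7)
LZ77 triple: (1, 2, 'a')


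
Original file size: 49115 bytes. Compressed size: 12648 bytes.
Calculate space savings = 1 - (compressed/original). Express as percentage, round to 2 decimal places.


ratio = compressed/original = 12648/49115 = 0.257518
savings = 1 - ratio = 1 - 0.257518 = 0.742482
as a percentage: 0.742482 * 100 = 74.25%

Space savings = 1 - 12648/49115 = 74.25%


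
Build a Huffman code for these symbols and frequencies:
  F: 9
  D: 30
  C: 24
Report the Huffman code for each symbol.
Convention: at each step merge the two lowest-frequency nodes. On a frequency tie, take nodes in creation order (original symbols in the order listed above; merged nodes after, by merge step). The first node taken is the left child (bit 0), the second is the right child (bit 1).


Huffman tree construction:
Step 1: Merge F(9) + C(24) = 33
Step 2: Merge D(30) + (F+C)(33) = 63
Read each symbol's code off the tree from the root (left child = 0, right child = 1).

Codes:
  F: 10 (length 2)
  D: 0 (length 1)
  C: 11 (length 2)
Average code length: 96/63 = 1.5238 bits/symbol


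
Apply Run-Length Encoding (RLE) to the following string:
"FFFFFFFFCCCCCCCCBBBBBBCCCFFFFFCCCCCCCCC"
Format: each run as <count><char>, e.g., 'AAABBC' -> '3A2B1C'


Scanning runs left to right:
  i=0: run of 'F' x 8 -> '8F'
  i=8: run of 'C' x 8 -> '8C'
  i=16: run of 'B' x 6 -> '6B'
  i=22: run of 'C' x 3 -> '3C'
  i=25: run of 'F' x 5 -> '5F'
  i=30: run of 'C' x 9 -> '9C'

RLE = 8F8C6B3C5F9C


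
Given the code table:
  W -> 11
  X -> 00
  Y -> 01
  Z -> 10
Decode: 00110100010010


Decoding:
00 -> X
11 -> W
01 -> Y
00 -> X
01 -> Y
00 -> X
10 -> Z


Result: XWYXYXZ


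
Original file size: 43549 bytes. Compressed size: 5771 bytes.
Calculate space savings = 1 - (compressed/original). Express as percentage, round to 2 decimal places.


ratio = compressed/original = 5771/43549 = 0.132517
savings = 1 - ratio = 1 - 0.132517 = 0.867483
as a percentage: 0.867483 * 100 = 86.75%

Space savings = 1 - 5771/43549 = 86.75%


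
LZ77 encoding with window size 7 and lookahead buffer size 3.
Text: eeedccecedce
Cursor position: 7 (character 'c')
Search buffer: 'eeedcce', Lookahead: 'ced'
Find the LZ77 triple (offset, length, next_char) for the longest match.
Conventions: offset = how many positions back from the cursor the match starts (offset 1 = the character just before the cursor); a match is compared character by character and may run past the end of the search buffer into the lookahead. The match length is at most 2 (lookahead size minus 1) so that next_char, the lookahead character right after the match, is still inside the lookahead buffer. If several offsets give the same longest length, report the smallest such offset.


Try each offset into the search buffer:
  offset=1 (pos 6, char 'e'): match length 0
  offset=2 (pos 5, char 'c'): match length 2
  offset=3 (pos 4, char 'c'): match length 1
  offset=4 (pos 3, char 'd'): match length 0
  offset=5 (pos 2, char 'e'): match length 0
  offset=6 (pos 1, char 'e'): match length 0
  offset=7 (pos 0, char 'e'): match length 0
Longest match has length 2 at offset 2.
next_char = character at position 7 + 2 = 9 -> 'd'

Best match: offset=2, length=2 (matching 'ce' starting at position 5)
LZ77 triple: (2, 2, 'd')


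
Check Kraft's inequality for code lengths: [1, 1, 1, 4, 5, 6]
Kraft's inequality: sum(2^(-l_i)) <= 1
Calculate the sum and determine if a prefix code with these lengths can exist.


Sum = 2^(-1) + 2^(-1) + 2^(-1) + 2^(-4) + 2^(-5) + 2^(-6)
    = 0.5 + 0.5 + 0.5 + 0.0625 + 0.03125 + 0.015625
    = 103/64 = 1.609375
Since 1.609375 > 1, Kraft's inequality is NOT satisfied.
A prefix code with these lengths CANNOT exist.

Kraft sum = 1.609375. Not satisfied.


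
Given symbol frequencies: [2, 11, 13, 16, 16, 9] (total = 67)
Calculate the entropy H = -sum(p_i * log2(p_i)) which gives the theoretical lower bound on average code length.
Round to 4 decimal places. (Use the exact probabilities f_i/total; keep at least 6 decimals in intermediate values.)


Per-symbol terms -p_i * log2(p_i) with p_i = f_i/67:
  p = 2/67 = 0.029851: log2(p) = -5.066089, -p*log2(p) = 0.151227
  p = 11/67 = 0.164179: log2(p) = -2.606658, -p*log2(p) = 0.427959
  p = 13/67 = 0.194030: log2(p) = -2.365649, -p*log2(p) = 0.459007
  p = 16/67 = 0.238806: log2(p) = -2.066089, -p*log2(p) = 0.493394
  p = 16/67 = 0.238806: log2(p) = -2.066089, -p*log2(p) = 0.493394
  p = 9/67 = 0.134328: log2(p) = -2.896164, -p*log2(p) = 0.389037
H = 0.151227 + 0.427959 + 0.459007 + 0.493394 + 0.493394 + 0.389037 = 2.414018

H = 2.414 bits/symbol


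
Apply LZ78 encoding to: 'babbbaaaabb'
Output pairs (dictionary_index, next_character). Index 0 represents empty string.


LZ78 encoding steps:
Dictionary: {0: ''}
Step 1: w='' (idx 0), next='b' -> output (0, 'b'), add 'b' as idx 1
Step 2: w='' (idx 0), next='a' -> output (0, 'a'), add 'a' as idx 2
Step 3: w='b' (idx 1), next='b' -> output (1, 'b'), add 'bb' as idx 3
Step 4: w='b' (idx 1), next='a' -> output (1, 'a'), add 'ba' as idx 4
Step 5: w='a' (idx 2), next='a' -> output (2, 'a'), add 'aa' as idx 5
Step 6: w='a' (idx 2), next='b' -> output (2, 'b'), add 'ab' as idx 6
Step 7: w='b' (idx 1), end of input -> output (1, '')


Encoded: [(0, 'b'), (0, 'a'), (1, 'b'), (1, 'a'), (2, 'a'), (2, 'b'), (1, '')]


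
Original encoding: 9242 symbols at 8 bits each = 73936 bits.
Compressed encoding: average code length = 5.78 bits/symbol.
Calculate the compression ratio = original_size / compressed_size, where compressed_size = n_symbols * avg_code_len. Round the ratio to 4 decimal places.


original_size = n_symbols * orig_bits = 9242 * 8 = 73936 bits
compressed_size = n_symbols * avg_code_len = 9242 * 5.78 = 53418.76 bits
ratio = original_size / compressed_size = 73936 / 53418.76 = 1.3841

Compression ratio = 1.3841


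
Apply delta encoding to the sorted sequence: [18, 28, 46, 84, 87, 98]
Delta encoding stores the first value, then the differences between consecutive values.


First value: 18
Deltas:
  28 - 18 = 10
  46 - 28 = 18
  84 - 46 = 38
  87 - 84 = 3
  98 - 87 = 11


Delta encoded: [18, 10, 18, 38, 3, 11]


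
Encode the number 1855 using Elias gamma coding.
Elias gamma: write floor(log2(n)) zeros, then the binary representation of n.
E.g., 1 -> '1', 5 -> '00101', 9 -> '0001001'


num_bits = floor(log2(1855)) + 1 = 11
leading_zeros = num_bits - 1 = 10
binary(1855) = 11100111111

Elias gamma(1855) = '0000000000' + '11100111111' = 000000000011100111111 (21 bits)


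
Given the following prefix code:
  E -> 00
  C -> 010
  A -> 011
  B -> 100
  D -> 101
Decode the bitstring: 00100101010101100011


Decoding step by step:
Bits 00 -> E
Bits 100 -> B
Bits 101 -> D
Bits 010 -> C
Bits 101 -> D
Bits 100 -> B
Bits 011 -> A


Decoded message: EBDCDBA


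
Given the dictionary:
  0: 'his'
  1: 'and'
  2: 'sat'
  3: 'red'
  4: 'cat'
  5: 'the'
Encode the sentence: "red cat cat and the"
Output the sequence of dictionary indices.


Look up each word in the dictionary:
  'red' -> 3
  'cat' -> 4
  'cat' -> 4
  'and' -> 1
  'the' -> 5

Encoded: [3, 4, 4, 1, 5]


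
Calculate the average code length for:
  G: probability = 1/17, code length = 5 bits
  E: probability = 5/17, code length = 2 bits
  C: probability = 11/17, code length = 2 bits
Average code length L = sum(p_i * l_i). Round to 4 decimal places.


Weighted contributions p_i * l_i:
  G: (1/17) * 5 = 5/17
  E: (5/17) * 2 = 10/17
  C: (11/17) * 2 = 22/17
Sum = (5 + 10 + 22)/17 = 37/17

L = 37/17 = 2.1765 bits/symbol


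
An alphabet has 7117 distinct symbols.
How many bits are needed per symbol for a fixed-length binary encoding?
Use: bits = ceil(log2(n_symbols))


log2(7117) = 12.7971
Bracket: 2^12 = 4096 < 7117 <= 2^13 = 8192
So ceil(log2(7117)) = 13

bits = ceil(log2(7117)) = ceil(12.7971) = 13 bits


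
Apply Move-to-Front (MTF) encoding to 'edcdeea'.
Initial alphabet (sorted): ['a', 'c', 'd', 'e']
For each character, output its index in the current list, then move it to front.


MTF encoding:
'e': index 3 in ['a', 'c', 'd', 'e'] -> ['e', 'a', 'c', 'd']
'd': index 3 in ['e', 'a', 'c', 'd'] -> ['d', 'e', 'a', 'c']
'c': index 3 in ['d', 'e', 'a', 'c'] -> ['c', 'd', 'e', 'a']
'd': index 1 in ['c', 'd', 'e', 'a'] -> ['d', 'c', 'e', 'a']
'e': index 2 in ['d', 'c', 'e', 'a'] -> ['e', 'd', 'c', 'a']
'e': index 0 in ['e', 'd', 'c', 'a'] -> ['e', 'd', 'c', 'a']
'a': index 3 in ['e', 'd', 'c', 'a'] -> ['a', 'e', 'd', 'c']


Output: [3, 3, 3, 1, 2, 0, 3]


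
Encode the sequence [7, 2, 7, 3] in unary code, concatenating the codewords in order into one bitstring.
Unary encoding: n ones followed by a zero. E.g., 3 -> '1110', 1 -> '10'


Encode each number as n ones followed by a terminating 0:
  7 -> 11111110 (8 bits)
  2 -> 110 (3 bits)
  7 -> 11111110 (8 bits)
  3 -> 1110 (4 bits)
Total length = 8 + 3 + 8 + 4 = 23 bits.

Unary([7, 2, 7, 3]) = 11111110110111111101110 (23 bits)


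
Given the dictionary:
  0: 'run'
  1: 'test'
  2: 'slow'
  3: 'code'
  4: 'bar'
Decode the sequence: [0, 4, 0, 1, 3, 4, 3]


Look up each index in the dictionary:
  0 -> 'run'
  4 -> 'bar'
  0 -> 'run'
  1 -> 'test'
  3 -> 'code'
  4 -> 'bar'
  3 -> 'code'

Decoded: "run bar run test code bar code"


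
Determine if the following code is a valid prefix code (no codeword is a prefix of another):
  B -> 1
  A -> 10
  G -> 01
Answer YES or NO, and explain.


Checking each pair (does one codeword prefix another?):
  B='1' vs A='10': prefix -- VIOLATION

NO -- this is NOT a valid prefix code. B (1) is a prefix of A (10).


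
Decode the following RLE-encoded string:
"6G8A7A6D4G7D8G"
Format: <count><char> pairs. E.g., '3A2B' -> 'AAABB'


Expanding each <count><char> pair:
  6G -> 'GGGGGG'
  8A -> 'AAAAAAAA'
  7A -> 'AAAAAAA'
  6D -> 'DDDDDD'
  4G -> 'GGGG'
  7D -> 'DDDDDDD'
  8G -> 'GGGGGGGG'

Decoded = GGGGGGAAAAAAAAAAAAAAADDDDDDGGGGDDDDDDDGGGGGGGG


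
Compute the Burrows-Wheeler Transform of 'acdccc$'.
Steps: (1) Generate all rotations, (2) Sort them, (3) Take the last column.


Rotations (sorted):
  0: $acdccc -> last char: c
  1: acdccc$ -> last char: $
  2: c$acdcc -> last char: c
  3: cc$acdc -> last char: c
  4: ccc$acd -> last char: d
  5: cdccc$a -> last char: a
  6: dccc$ac -> last char: c


BWT = c$ccdac


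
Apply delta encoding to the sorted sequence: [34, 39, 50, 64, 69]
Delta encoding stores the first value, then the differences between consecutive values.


First value: 34
Deltas:
  39 - 34 = 5
  50 - 39 = 11
  64 - 50 = 14
  69 - 64 = 5


Delta encoded: [34, 5, 11, 14, 5]


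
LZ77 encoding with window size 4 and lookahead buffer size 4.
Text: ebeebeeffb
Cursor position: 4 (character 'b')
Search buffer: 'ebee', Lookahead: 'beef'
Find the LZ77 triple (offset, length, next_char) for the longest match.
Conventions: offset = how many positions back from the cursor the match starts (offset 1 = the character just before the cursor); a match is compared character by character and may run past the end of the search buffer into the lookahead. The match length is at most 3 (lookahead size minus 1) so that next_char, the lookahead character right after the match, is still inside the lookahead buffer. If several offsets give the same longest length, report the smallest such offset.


Try each offset into the search buffer:
  offset=1 (pos 3, char 'e'): match length 0
  offset=2 (pos 2, char 'e'): match length 0
  offset=3 (pos 1, char 'b'): match length 3
  offset=4 (pos 0, char 'e'): match length 0
Longest match has length 3 at offset 3.
next_char = character at position 4 + 3 = 7 -> 'f'

Best match: offset=3, length=3 (matching 'bee' starting at position 1)
LZ77 triple: (3, 3, 'f')


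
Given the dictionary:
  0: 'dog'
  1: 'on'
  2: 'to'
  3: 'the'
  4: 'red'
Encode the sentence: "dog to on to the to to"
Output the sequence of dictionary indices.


Look up each word in the dictionary:
  'dog' -> 0
  'to' -> 2
  'on' -> 1
  'to' -> 2
  'the' -> 3
  'to' -> 2
  'to' -> 2

Encoded: [0, 2, 1, 2, 3, 2, 2]


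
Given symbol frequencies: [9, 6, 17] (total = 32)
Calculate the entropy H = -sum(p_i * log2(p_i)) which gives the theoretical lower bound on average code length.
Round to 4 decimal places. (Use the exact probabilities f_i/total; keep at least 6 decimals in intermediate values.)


Per-symbol terms -p_i * log2(p_i) with p_i = f_i/32:
  p = 9/32 = 0.281250: log2(p) = -1.830075, -p*log2(p) = 0.514709
  p = 6/32 = 0.187500: log2(p) = -2.415037, -p*log2(p) = 0.452820
  p = 17/32 = 0.531250: log2(p) = -0.912537, -p*log2(p) = 0.484785
H = 0.514709 + 0.452820 + 0.484785 = 1.452314

H = 1.4523 bits/symbol
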